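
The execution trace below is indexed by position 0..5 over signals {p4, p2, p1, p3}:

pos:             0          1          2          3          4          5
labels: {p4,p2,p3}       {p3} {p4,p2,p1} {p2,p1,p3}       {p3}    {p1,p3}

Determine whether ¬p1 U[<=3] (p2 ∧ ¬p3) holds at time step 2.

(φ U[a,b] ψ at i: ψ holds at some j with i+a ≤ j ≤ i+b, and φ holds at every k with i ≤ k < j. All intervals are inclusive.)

Need some j in [2,5] with (p2 ∧ ¬p3), and ¬p1 at every k in [2,j-1].
  j=2: (p2 ∧ ¬p3) holds; no prefix to check → satisfied.

Yes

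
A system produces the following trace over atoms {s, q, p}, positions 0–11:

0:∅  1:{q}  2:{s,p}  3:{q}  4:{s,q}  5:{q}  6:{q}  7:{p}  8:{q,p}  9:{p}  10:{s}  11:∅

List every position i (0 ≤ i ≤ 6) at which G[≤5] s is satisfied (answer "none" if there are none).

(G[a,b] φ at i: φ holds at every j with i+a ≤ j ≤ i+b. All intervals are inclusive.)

Evaluate at each i in [0,6]:
  i=0: ✗ (fails at j=0)
  i=1: ✗ (fails at j=1)
  i=2: ✗ (fails at j=3)
  i=3: ✗ (fails at j=3)
  i=4: ✗ (fails at j=5)
  i=5: ✗ (fails at j=5)
  i=6: ✗ (fails at j=6)

none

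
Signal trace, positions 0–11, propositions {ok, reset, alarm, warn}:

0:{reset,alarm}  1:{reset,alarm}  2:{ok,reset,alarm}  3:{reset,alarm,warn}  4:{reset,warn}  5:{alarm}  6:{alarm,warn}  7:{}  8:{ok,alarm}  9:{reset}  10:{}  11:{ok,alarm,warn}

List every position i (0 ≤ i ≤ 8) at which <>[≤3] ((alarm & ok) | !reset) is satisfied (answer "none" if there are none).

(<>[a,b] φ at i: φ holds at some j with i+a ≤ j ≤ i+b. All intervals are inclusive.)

Evaluate at each i in [0,8]:
  i=0: ✓ (witness j=2)
  i=1: ✓ (witness j=2)
  i=2: ✓ (witness j=2)
  i=3: ✓ (witness j=5)
  i=4: ✓ (witness j=5)
  i=5: ✓ (witness j=5)
  i=6: ✓ (witness j=6)
  i=7: ✓ (witness j=7)
  i=8: ✓ (witness j=8)

0, 1, 2, 3, 4, 5, 6, 7, 8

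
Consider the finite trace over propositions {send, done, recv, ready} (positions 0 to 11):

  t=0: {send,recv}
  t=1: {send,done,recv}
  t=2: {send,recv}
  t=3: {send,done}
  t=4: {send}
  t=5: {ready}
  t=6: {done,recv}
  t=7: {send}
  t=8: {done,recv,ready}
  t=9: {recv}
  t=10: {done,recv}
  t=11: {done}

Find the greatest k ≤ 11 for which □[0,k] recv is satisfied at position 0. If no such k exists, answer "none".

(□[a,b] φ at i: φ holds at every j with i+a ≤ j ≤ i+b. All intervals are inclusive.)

2

recv must hold from j=0 onward; find where it first fails.
  j=0: holds
  j=1: holds
  j=2: holds
  j=3: fails
Holds on [0,2], so largest k = 2.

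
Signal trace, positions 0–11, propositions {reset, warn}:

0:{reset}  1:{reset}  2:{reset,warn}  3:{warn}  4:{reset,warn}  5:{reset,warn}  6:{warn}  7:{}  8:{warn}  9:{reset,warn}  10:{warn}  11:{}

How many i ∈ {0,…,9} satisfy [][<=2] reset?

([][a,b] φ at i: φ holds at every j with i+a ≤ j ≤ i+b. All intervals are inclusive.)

1

Evaluate at each i in [0,9]:
  i=0: ✓ (all of [0,2])
  i=1: ✗ (fails at j=3)
  i=2: ✗ (fails at j=3)
  i=3: ✗ (fails at j=3)
  i=4: ✗ (fails at j=6)
  i=5: ✗ (fails at j=6)
  i=6: ✗ (fails at j=6)
  i=7: ✗ (fails at j=7)
  i=8: ✗ (fails at j=8)
  i=9: ✗ (fails at j=10)
Positions where it holds: {0} → 1.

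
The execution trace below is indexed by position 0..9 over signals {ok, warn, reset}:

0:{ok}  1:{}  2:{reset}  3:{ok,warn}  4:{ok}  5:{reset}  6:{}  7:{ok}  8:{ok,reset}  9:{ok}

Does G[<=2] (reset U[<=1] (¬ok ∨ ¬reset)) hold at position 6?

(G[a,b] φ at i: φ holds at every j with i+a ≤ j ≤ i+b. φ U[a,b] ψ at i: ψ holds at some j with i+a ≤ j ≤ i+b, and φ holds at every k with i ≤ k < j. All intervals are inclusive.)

Check (reset U[<=1] (¬ok ∨ ¬reset)) at every j in [6,8]:
  j=6: holds
  j=7: holds
  j=8: holds
All positions satisfy it → formula holds.

True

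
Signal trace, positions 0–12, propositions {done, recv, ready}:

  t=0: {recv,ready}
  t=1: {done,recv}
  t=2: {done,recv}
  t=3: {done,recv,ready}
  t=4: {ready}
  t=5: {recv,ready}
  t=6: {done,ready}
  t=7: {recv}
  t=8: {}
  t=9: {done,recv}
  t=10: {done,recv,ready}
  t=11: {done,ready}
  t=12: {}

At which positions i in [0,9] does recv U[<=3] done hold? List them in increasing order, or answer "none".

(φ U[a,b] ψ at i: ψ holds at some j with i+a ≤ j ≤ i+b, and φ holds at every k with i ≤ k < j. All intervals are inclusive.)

Evaluate at each i in [0,9]:
  i=0: ✓ (rhs at j=1; lhs holds on [0,0])
  i=1: ✓ (rhs at j=1)
  i=2: ✓ (rhs at j=2)
  i=3: ✓ (rhs at j=3)
  i=4: ✗ (lhs fails at k=4 before rhs at j=6)
  i=5: ✓ (rhs at j=6; lhs holds on [5,5])
  i=6: ✓ (rhs at j=6)
  i=7: ✗ (lhs fails at k=8 before rhs at j=9)
  i=8: ✗ (lhs fails at k=8 before rhs at j=9)
  i=9: ✓ (rhs at j=9)

0, 1, 2, 3, 5, 6, 9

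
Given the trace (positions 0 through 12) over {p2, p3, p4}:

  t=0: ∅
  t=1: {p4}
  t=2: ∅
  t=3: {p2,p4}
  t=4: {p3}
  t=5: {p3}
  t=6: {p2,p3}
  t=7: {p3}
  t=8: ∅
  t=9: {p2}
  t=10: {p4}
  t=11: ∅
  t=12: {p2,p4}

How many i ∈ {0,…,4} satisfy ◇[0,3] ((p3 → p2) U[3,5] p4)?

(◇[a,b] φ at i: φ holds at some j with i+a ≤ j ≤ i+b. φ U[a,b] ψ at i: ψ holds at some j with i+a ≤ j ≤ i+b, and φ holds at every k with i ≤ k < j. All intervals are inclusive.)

Evaluate at each i in [0,4]:
  i=0: ✓ (witness j=0)
  i=1: ✗ (none in [1,4])
  i=2: ✗ (none in [2,5])
  i=3: ✗ (none in [3,6])
  i=4: ✗ (none in [4,7])
Positions where it holds: {0} → 1.

1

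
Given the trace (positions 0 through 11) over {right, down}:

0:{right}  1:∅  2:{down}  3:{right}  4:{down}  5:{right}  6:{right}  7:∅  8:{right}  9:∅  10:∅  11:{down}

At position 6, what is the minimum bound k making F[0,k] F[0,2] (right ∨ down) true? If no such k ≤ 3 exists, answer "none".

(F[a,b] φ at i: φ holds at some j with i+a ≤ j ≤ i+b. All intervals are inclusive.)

0

Scan j = 6,7,… for F[0,2] (right ∨ down):
  j=6: holds
First hit at j=6, so smallest k = 6-6 = 0.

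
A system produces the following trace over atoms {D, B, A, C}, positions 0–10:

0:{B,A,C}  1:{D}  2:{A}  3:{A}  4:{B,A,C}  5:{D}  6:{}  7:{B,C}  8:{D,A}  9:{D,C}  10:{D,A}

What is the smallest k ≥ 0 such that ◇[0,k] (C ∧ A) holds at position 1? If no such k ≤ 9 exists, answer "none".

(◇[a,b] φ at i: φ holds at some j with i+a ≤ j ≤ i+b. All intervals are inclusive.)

3

Scan j = 1,2,… for (C ∧ A):
  j=1: fails
  j=2: fails
  j=3: fails
  j=4: holds
First hit at j=4, so smallest k = 4-1 = 3.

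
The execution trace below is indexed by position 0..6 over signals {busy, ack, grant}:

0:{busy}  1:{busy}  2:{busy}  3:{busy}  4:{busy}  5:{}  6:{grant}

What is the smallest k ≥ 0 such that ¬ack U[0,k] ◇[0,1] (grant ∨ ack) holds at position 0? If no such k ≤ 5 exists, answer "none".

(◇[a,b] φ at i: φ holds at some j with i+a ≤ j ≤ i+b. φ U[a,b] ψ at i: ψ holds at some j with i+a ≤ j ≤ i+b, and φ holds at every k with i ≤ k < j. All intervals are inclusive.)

5

Need earliest j ≥ 0 with ◇[0,1] (grant ∨ ack), and ¬ack at every k in [0,j-1].
  j=0: rhs fails.
  j=1: rhs fails.
  j=2: rhs fails.
  j=3: rhs fails.
  j=4: rhs fails.
  j=5: rhs holds; lhs holds on [0,4]. k = 5.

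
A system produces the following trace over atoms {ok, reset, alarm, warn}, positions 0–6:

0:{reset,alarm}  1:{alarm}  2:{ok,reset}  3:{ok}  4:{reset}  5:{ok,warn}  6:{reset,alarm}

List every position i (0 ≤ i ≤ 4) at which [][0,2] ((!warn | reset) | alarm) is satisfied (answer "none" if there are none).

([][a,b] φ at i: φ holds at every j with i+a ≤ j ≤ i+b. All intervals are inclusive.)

Evaluate at each i in [0,4]:
  i=0: ✓ (all of [0,2])
  i=1: ✓ (all of [1,3])
  i=2: ✓ (all of [2,4])
  i=3: ✗ (fails at j=5)
  i=4: ✗ (fails at j=5)

0, 1, 2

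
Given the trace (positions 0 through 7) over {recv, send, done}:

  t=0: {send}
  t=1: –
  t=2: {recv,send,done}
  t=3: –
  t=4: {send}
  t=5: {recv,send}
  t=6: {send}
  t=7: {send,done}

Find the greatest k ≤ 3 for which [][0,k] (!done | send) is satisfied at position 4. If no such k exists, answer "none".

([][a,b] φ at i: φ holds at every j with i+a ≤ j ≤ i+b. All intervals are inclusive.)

(!done | send) must hold from j=4 onward; find where it first fails.
  j=4: holds
  j=5: holds
  j=6: holds
  j=7: holds
Holds through j=7; largest k = 3.

3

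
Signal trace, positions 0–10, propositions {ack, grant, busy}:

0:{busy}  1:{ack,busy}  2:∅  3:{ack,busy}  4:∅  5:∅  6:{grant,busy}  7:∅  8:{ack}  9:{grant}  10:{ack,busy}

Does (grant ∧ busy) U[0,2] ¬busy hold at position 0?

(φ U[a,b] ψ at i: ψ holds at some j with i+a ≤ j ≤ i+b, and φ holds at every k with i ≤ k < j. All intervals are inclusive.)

Does not hold

Need some j in [0,2] with ¬busy, and (grant ∧ busy) at every k in [0,j-1].
  j=0: ¬busy false.
  j=1: ¬busy false.
  j=2: ¬busy holds, but (grant ∧ busy) fails at k=0 → not this j.
No j in the window works → until fails.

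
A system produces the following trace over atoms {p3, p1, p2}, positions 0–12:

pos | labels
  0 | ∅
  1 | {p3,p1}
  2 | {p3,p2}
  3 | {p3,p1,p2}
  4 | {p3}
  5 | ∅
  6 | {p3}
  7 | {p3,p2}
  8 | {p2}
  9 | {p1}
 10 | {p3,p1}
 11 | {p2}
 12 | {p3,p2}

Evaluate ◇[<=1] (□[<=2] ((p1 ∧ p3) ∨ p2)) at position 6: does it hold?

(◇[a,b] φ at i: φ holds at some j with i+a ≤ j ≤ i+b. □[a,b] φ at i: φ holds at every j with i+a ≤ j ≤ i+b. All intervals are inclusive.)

Check □[<=2] ((p1 ∧ p3) ∨ p2) at each j in [6,7]:
  j=6: fails at 6
  j=7: fails at 9
No position in the window satisfies it → formula fails.

False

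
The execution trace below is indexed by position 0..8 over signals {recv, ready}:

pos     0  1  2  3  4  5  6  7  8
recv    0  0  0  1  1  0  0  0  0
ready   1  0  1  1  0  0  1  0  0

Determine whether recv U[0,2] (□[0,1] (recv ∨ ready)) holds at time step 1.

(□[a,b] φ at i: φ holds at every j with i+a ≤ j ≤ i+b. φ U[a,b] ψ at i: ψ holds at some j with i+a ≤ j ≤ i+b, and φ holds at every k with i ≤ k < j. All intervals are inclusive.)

No

Need some j in [1,3] with □[0,1] (recv ∨ ready), and recv at every k in [1,j-1].
  j=1: □[0,1] (recv ∨ ready) — fails at 1.
  j=2: □[0,1] (recv ∨ ready) holds, but recv fails at k=1 → not this j.
  j=3: □[0,1] (recv ∨ ready) holds, but recv fails at k=1 → not this j.
No j in the window works → until fails.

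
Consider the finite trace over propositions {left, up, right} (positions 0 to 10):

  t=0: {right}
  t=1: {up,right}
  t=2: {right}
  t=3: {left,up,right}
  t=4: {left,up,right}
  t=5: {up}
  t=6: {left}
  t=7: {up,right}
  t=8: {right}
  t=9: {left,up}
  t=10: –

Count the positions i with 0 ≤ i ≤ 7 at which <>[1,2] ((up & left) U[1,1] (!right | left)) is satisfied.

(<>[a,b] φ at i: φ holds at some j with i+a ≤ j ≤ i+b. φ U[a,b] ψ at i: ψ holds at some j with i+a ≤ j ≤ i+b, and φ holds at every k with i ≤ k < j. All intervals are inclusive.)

Evaluate at each i in [0,7]:
  i=0: ✗ (none in [1,2])
  i=1: ✓ (witness j=3)
  i=2: ✓ (witness j=3)
  i=3: ✓ (witness j=4)
  i=4: ✗ (none in [5,6])
  i=5: ✗ (none in [6,7])
  i=6: ✗ (none in [7,8])
  i=7: ✓ (witness j=9)
Positions where it holds: {1, 2, 3, 7} → 4.

4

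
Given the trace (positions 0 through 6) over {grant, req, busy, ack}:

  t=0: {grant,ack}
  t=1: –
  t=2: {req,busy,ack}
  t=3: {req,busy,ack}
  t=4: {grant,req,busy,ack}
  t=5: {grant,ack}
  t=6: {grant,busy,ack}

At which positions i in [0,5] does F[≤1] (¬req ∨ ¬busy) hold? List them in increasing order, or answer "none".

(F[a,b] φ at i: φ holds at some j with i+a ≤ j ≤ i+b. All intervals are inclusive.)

Evaluate at each i in [0,5]:
  i=0: ✓ (witness j=0)
  i=1: ✓ (witness j=1)
  i=2: ✗ (none in [2,3])
  i=3: ✗ (none in [3,4])
  i=4: ✓ (witness j=5)
  i=5: ✓ (witness j=5)

0, 1, 4, 5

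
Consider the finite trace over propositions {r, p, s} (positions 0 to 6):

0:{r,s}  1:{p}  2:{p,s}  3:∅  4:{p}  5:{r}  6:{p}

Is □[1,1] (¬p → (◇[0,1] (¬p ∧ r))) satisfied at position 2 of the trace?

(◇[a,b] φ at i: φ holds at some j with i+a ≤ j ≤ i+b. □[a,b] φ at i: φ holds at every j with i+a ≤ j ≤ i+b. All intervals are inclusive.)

Does not hold

Check (¬p → (◇[0,1] (¬p ∧ r))) at every j in [3,3]:
  j=3: antecedent true; consequent fails (none in [3,4]) → ✗
Fails at j=3 → formula fails.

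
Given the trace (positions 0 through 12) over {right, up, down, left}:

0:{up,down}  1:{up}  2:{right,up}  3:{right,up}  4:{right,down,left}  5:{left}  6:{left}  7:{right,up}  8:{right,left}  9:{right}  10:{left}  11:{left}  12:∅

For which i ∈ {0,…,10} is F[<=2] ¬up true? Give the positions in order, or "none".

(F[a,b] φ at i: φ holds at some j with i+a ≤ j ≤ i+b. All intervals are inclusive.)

Evaluate at each i in [0,10]:
  i=0: ✗ (none in [0,2])
  i=1: ✗ (none in [1,3])
  i=2: ✓ (witness j=4)
  i=3: ✓ (witness j=4)
  i=4: ✓ (witness j=4)
  i=5: ✓ (witness j=5)
  i=6: ✓ (witness j=6)
  i=7: ✓ (witness j=8)
  i=8: ✓ (witness j=8)
  i=9: ✓ (witness j=9)
  i=10: ✓ (witness j=10)

2, 3, 4, 5, 6, 7, 8, 9, 10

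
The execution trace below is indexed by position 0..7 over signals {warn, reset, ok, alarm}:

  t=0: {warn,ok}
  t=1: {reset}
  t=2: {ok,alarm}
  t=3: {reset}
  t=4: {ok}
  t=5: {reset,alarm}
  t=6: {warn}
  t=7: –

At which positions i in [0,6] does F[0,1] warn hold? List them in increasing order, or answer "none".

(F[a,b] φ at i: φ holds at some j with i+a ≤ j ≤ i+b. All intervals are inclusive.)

Evaluate at each i in [0,6]:
  i=0: ✓ (witness j=0)
  i=1: ✗ (none in [1,2])
  i=2: ✗ (none in [2,3])
  i=3: ✗ (none in [3,4])
  i=4: ✗ (none in [4,5])
  i=5: ✓ (witness j=6)
  i=6: ✓ (witness j=6)

0, 5, 6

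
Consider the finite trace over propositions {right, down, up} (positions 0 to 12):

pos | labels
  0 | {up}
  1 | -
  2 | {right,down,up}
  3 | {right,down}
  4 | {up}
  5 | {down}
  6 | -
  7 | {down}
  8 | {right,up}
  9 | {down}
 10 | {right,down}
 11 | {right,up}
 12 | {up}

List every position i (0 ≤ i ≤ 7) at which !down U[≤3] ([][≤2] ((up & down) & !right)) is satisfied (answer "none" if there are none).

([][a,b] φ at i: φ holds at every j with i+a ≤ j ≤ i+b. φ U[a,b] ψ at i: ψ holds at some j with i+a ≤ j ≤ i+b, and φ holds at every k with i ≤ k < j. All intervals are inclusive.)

none

Evaluate at each i in [0,7]:
  i=0: ✗ (no rhs in [0,3])
  i=1: ✗ (no rhs in [1,4])
  i=2: ✗ (no rhs in [2,5])
  i=3: ✗ (no rhs in [3,6])
  i=4: ✗ (no rhs in [4,7])
  i=5: ✗ (no rhs in [5,8])
  i=6: ✗ (no rhs in [6,9])
  i=7: ✗ (no rhs in [7,10])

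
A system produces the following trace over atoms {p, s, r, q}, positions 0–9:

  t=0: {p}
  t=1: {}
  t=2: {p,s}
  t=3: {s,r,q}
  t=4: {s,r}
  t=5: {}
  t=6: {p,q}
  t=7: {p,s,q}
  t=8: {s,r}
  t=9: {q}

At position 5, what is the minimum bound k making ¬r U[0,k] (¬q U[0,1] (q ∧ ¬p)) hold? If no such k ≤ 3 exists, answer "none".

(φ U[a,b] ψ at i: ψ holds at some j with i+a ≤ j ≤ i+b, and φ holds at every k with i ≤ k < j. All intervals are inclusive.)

3

Need earliest j ≥ 5 with (¬q U[0,1] (q ∧ ¬p)), and ¬r at every k in [5,j-1].
  j=5: rhs fails.
  j=6: rhs fails.
  j=7: rhs fails.
  j=8: rhs holds; lhs holds on [5,7]. k = 3.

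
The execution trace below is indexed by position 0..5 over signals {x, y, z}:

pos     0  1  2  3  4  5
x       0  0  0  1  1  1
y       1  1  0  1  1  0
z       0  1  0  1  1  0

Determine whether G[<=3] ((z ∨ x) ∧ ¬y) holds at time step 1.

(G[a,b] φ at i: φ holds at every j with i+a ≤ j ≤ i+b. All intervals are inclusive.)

Does not hold

Check ((z ∨ x) ∧ ¬y) at every j in [1,4]:
  j=1: false
  j=2: false
  j=3: false
  j=4: false
Fails at j=1 → formula fails.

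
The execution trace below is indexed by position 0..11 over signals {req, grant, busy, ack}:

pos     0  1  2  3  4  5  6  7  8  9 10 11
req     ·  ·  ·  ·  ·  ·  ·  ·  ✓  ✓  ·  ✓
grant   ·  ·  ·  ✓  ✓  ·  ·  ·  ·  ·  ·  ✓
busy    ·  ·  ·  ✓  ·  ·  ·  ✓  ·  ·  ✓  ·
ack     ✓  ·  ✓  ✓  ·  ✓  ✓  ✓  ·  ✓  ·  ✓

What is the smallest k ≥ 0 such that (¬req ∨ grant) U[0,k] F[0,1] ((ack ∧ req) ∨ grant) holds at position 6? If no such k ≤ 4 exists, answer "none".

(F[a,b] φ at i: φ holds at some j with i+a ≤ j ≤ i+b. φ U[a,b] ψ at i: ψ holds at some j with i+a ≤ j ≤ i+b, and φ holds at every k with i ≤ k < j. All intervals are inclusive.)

Need earliest j ≥ 6 with F[0,1] ((ack ∧ req) ∨ grant), and (¬req ∨ grant) at every k in [6,j-1].
  j=6: rhs fails.
  j=7: rhs fails.
  j=8: rhs holds; lhs holds on [6,7]. k = 2.

2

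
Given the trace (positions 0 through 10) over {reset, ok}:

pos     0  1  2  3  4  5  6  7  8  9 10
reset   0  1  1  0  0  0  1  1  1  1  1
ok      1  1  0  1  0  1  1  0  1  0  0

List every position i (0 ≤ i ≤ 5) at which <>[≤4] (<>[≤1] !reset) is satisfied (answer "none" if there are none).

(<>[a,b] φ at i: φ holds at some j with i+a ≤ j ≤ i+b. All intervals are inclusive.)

Evaluate at each i in [0,5]:
  i=0: ✓ (witness j=0)
  i=1: ✓ (witness j=2)
  i=2: ✓ (witness j=2)
  i=3: ✓ (witness j=3)
  i=4: ✓ (witness j=4)
  i=5: ✓ (witness j=5)

0, 1, 2, 3, 4, 5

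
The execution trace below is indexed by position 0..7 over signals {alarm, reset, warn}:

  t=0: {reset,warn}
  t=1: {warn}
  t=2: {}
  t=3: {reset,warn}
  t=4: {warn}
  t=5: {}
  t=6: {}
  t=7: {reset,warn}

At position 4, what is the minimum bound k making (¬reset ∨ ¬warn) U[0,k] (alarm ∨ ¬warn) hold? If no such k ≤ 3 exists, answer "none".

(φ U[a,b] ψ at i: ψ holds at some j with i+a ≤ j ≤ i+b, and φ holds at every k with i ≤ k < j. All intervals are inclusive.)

Need earliest j ≥ 4 with (alarm ∨ ¬warn), and (¬reset ∨ ¬warn) at every k in [4,j-1].
  j=4: rhs fails.
  j=5: rhs holds; lhs holds on [4,4]. k = 1.

1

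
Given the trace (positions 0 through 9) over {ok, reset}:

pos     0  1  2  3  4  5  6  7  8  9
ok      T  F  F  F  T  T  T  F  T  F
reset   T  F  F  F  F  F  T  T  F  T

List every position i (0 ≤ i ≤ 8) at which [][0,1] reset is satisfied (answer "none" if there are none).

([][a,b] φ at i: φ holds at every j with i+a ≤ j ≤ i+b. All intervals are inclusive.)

6

Evaluate at each i in [0,8]:
  i=0: ✗ (fails at j=1)
  i=1: ✗ (fails at j=1)
  i=2: ✗ (fails at j=2)
  i=3: ✗ (fails at j=3)
  i=4: ✗ (fails at j=4)
  i=5: ✗ (fails at j=5)
  i=6: ✓ (all of [6,7])
  i=7: ✗ (fails at j=8)
  i=8: ✗ (fails at j=8)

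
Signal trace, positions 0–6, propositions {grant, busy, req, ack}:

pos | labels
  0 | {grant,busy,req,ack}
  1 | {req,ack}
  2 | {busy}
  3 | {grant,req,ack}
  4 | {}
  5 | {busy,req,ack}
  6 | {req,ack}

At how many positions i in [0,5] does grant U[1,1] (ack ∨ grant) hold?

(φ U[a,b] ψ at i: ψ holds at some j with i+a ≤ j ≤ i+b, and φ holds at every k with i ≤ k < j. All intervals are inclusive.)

1

Evaluate at each i in [0,5]:
  i=0: ✓ (rhs at j=1; lhs holds on [0,0])
  i=1: ✗ (no rhs in [2,2])
  i=2: ✗ (lhs fails at k=2 before rhs at j=3)
  i=3: ✗ (no rhs in [4,4])
  i=4: ✗ (lhs fails at k=4 before rhs at j=5)
  i=5: ✗ (lhs fails at k=5 before rhs at j=6)
Positions where it holds: {0} → 1.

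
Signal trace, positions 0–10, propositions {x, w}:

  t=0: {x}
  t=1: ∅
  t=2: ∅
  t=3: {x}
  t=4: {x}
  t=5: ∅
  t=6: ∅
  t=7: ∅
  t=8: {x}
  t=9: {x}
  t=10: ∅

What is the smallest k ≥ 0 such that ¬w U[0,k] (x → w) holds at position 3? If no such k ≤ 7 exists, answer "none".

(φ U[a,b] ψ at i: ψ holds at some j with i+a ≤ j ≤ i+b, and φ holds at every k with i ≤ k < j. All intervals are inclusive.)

Need earliest j ≥ 3 with (x → w), and ¬w at every k in [3,j-1].
  j=3: rhs fails.
  j=4: rhs fails.
  j=5: rhs holds; lhs holds on [3,4]. k = 2.

2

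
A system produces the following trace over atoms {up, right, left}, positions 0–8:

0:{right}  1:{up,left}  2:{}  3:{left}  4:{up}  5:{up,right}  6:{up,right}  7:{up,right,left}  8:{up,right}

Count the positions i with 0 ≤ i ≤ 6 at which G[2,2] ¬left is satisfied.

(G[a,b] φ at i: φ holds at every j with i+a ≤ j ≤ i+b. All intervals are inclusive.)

Evaluate at each i in [0,6]:
  i=0: ✓ (all of [2,2])
  i=1: ✗ (fails at j=3)
  i=2: ✓ (all of [4,4])
  i=3: ✓ (all of [5,5])
  i=4: ✓ (all of [6,6])
  i=5: ✗ (fails at j=7)
  i=6: ✓ (all of [8,8])
Positions where it holds: {0, 2, 3, 4, 6} → 5.

5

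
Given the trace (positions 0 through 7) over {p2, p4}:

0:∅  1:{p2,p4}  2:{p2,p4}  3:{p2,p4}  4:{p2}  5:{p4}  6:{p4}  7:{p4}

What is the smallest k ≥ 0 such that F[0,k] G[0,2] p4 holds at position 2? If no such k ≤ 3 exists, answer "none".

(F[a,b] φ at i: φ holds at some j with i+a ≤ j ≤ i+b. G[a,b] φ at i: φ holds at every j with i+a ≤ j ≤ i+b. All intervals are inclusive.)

3

Scan j = 2,3,… for G[0,2] p4:
  j=2: fails
  j=3: fails
  j=4: fails
  j=5: holds
First hit at j=5, so smallest k = 5-2 = 3.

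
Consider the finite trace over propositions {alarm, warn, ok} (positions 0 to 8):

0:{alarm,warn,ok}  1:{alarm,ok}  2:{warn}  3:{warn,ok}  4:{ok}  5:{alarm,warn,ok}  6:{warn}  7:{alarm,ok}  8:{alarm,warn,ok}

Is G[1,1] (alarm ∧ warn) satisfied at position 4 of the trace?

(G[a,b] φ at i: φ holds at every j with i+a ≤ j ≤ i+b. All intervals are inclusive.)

Check (alarm ∧ warn) at every j in [5,5]:
  j=5: true
All positions satisfy it → formula holds.

True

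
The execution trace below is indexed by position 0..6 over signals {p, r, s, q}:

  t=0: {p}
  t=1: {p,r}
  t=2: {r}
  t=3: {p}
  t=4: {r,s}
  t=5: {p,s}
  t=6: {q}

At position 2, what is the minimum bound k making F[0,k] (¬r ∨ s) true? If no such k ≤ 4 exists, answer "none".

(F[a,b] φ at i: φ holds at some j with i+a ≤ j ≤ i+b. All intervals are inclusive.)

1

Scan j = 2,3,… for (¬r ∨ s):
  j=2: fails
  j=3: holds
First hit at j=3, so smallest k = 3-2 = 1.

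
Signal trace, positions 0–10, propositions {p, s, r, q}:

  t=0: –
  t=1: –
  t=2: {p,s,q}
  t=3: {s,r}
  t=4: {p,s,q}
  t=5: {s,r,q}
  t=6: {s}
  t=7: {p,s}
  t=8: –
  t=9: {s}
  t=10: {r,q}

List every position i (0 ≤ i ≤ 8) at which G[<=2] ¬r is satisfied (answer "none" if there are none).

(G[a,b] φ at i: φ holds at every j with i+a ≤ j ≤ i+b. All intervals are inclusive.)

0, 6, 7

Evaluate at each i in [0,8]:
  i=0: ✓ (all of [0,2])
  i=1: ✗ (fails at j=3)
  i=2: ✗ (fails at j=3)
  i=3: ✗ (fails at j=3)
  i=4: ✗ (fails at j=5)
  i=5: ✗ (fails at j=5)
  i=6: ✓ (all of [6,8])
  i=7: ✓ (all of [7,9])
  i=8: ✗ (fails at j=10)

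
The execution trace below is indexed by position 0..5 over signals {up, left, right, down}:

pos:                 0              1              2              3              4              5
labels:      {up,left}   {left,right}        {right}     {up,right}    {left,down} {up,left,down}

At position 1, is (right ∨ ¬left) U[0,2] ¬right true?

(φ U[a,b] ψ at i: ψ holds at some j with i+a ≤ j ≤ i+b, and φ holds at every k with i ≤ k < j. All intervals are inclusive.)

False

Need some j in [1,3] with ¬right, and (right ∨ ¬left) at every k in [1,j-1].
  j=1: ¬right false.
  j=2: ¬right false.
  j=3: ¬right false.
No j in the window works → until fails.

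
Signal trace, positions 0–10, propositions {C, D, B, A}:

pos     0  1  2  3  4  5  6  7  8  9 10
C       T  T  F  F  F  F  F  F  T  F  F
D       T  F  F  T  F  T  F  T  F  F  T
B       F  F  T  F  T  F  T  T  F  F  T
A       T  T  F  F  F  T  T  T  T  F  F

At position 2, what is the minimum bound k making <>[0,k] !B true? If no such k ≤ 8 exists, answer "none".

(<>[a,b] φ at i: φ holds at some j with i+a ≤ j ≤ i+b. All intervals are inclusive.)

Scan j = 2,3,… for !B:
  j=2: fails
  j=3: holds
First hit at j=3, so smallest k = 3-2 = 1.

1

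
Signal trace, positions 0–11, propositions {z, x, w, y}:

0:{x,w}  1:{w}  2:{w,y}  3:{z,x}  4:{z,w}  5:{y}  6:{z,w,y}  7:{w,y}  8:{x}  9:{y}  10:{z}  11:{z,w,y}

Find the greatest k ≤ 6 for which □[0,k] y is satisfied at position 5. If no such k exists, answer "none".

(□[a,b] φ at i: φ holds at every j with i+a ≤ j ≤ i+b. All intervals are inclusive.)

2

y must hold from j=5 onward; find where it first fails.
  j=5: holds
  j=6: holds
  j=7: holds
  j=8: fails
Holds on [5,7], so largest k = 2.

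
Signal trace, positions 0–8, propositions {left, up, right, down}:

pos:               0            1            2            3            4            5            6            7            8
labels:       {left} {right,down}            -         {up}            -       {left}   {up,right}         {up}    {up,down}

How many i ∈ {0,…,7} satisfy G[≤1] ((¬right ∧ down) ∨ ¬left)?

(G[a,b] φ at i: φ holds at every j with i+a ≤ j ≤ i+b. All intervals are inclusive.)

Evaluate at each i in [0,7]:
  i=0: ✗ (fails at j=0)
  i=1: ✓ (all of [1,2])
  i=2: ✓ (all of [2,3])
  i=3: ✓ (all of [3,4])
  i=4: ✗ (fails at j=5)
  i=5: ✗ (fails at j=5)
  i=6: ✓ (all of [6,7])
  i=7: ✓ (all of [7,8])
Positions where it holds: {1, 2, 3, 6, 7} → 5.

5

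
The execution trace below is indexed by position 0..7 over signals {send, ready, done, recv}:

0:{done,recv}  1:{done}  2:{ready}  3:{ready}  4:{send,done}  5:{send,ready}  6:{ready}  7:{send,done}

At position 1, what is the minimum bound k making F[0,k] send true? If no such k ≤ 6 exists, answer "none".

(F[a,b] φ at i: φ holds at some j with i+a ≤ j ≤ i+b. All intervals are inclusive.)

Scan j = 1,2,… for send:
  j=1: fails
  j=2: fails
  j=3: fails
  j=4: holds
First hit at j=4, so smallest k = 4-1 = 3.

3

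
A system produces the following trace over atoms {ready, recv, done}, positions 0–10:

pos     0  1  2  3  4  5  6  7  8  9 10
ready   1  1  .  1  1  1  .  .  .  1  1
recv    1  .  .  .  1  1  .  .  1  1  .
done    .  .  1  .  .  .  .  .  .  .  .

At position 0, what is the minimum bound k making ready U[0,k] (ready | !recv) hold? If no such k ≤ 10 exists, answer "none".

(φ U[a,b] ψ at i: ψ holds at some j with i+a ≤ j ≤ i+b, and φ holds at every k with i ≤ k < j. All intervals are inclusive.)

0

Need earliest j ≥ 0 with (ready | !recv), and ready at every k in [0,j-1].
  j=0: rhs holds (empty prefix). k = 0.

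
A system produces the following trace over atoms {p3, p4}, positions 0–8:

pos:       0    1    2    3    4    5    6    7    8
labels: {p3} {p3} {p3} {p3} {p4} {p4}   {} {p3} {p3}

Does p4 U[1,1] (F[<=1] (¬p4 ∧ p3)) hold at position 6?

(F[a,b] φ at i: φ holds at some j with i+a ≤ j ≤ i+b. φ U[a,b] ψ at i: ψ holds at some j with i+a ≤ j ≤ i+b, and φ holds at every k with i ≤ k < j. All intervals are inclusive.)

Need some j in [7,7] with F[<=1] (¬p4 ∧ p3), and p4 at every k in [6,j-1].
  j=7: F[<=1] (¬p4 ∧ p3) holds, but p4 fails at k=6 → not this j.
No j in the window works → until fails.

No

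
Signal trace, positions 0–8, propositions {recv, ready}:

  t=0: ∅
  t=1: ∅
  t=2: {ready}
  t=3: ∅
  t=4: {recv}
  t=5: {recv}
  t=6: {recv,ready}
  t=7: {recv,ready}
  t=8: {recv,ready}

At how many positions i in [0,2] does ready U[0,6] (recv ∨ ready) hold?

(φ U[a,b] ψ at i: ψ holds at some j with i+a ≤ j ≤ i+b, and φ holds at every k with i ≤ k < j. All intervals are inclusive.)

1

Evaluate at each i in [0,2]:
  i=0: ✗ (lhs fails at k=0 before rhs at j=2)
  i=1: ✗ (lhs fails at k=1 before rhs at j=2)
  i=2: ✓ (rhs at j=2)
Positions where it holds: {2} → 1.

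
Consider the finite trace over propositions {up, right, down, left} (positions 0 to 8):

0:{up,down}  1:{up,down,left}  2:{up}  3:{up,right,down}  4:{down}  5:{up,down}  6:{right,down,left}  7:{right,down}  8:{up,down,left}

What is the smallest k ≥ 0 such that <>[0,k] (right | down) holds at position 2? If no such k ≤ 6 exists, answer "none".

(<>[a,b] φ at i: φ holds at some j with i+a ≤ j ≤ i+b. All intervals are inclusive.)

Scan j = 2,3,… for (right | down):
  j=2: fails
  j=3: holds
First hit at j=3, so smallest k = 3-2 = 1.

1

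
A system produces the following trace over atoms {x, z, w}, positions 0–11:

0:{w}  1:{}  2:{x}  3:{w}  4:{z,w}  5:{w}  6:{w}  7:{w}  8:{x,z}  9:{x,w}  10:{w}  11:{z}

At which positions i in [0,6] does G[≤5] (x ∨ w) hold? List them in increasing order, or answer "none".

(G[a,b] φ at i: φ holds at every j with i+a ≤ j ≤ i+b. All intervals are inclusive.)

2, 3, 4, 5

Evaluate at each i in [0,6]:
  i=0: ✗ (fails at j=1)
  i=1: ✗ (fails at j=1)
  i=2: ✓ (all of [2,7])
  i=3: ✓ (all of [3,8])
  i=4: ✓ (all of [4,9])
  i=5: ✓ (all of [5,10])
  i=6: ✗ (fails at j=11)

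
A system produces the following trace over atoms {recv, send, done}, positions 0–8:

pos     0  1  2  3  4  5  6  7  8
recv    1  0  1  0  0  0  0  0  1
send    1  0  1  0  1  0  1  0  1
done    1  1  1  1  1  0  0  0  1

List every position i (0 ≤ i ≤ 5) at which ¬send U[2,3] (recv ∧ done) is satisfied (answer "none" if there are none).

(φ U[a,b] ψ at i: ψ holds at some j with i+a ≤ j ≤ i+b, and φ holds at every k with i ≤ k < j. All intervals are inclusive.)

Evaluate at each i in [0,5]:
  i=0: ✗ (lhs fails at k=0 before rhs at j=2)
  i=1: ✗ (no rhs in [3,4])
  i=2: ✗ (no rhs in [4,5])
  i=3: ✗ (no rhs in [5,6])
  i=4: ✗ (no rhs in [6,7])
  i=5: ✗ (lhs fails at k=6 before rhs at j=8)

none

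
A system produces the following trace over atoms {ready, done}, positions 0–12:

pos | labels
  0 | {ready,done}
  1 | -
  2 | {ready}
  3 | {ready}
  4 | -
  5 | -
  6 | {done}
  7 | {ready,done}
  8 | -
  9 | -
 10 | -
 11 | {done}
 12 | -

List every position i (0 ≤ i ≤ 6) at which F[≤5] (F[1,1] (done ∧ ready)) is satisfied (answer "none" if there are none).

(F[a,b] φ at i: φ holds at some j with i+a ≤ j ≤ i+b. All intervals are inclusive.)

Evaluate at each i in [0,6]:
  i=0: ✗ (none in [0,5])
  i=1: ✓ (witness j=6)
  i=2: ✓ (witness j=6)
  i=3: ✓ (witness j=6)
  i=4: ✓ (witness j=6)
  i=5: ✓ (witness j=6)
  i=6: ✓ (witness j=6)

1, 2, 3, 4, 5, 6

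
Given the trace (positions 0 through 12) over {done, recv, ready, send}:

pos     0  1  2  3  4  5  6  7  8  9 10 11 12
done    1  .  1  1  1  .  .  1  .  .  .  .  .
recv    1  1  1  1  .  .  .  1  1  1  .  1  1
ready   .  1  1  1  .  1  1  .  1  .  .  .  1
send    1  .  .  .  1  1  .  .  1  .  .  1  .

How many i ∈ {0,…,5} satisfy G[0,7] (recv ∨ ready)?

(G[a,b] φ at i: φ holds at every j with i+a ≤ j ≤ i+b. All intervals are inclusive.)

Evaluate at each i in [0,5]:
  i=0: ✗ (fails at j=4)
  i=1: ✗ (fails at j=4)
  i=2: ✗ (fails at j=4)
  i=3: ✗ (fails at j=4)
  i=4: ✗ (fails at j=4)
  i=5: ✗ (fails at j=10)
Positions where it holds: {} → 0.

0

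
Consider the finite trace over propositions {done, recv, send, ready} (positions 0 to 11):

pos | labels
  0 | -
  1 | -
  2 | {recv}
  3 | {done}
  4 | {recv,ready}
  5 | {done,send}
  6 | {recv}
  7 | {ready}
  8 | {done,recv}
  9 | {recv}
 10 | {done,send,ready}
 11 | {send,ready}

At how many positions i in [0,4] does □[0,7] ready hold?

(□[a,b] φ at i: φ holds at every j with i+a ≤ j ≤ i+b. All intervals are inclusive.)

0

Evaluate at each i in [0,4]:
  i=0: ✗ (fails at j=0)
  i=1: ✗ (fails at j=1)
  i=2: ✗ (fails at j=2)
  i=3: ✗ (fails at j=3)
  i=4: ✗ (fails at j=5)
Positions where it holds: {} → 0.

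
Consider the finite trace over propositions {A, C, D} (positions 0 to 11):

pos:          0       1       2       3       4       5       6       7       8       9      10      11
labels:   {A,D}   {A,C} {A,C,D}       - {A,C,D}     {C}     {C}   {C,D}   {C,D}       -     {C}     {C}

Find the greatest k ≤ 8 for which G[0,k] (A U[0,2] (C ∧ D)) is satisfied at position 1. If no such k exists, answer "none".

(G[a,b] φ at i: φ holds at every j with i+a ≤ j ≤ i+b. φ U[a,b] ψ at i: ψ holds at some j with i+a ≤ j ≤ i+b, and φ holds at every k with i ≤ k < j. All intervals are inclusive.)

(A U[0,2] (C ∧ D)) must hold from j=1 onward; find where it first fails.
  j=1: holds
  j=2: holds
  j=3: fails
Holds on [1,2], so largest k = 1.

1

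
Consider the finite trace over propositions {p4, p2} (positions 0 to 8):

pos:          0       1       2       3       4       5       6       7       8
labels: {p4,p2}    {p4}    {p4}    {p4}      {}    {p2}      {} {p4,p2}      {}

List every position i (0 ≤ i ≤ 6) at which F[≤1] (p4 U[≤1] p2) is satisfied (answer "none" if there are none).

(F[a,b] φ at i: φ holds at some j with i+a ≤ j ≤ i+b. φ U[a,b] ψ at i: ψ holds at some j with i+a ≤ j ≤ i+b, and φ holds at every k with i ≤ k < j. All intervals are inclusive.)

Evaluate at each i in [0,6]:
  i=0: ✓ (witness j=0)
  i=1: ✗ (none in [1,2])
  i=2: ✗ (none in [2,3])
  i=3: ✗ (none in [3,4])
  i=4: ✓ (witness j=5)
  i=5: ✓ (witness j=5)
  i=6: ✓ (witness j=7)

0, 4, 5, 6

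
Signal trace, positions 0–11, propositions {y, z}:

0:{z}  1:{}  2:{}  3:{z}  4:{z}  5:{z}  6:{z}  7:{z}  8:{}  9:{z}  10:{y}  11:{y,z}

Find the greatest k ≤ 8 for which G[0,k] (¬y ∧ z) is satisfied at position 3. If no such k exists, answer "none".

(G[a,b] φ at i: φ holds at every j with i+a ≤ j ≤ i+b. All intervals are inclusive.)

4

(¬y ∧ z) must hold from j=3 onward; find where it first fails.
  j=3: holds
  j=4: holds
  j=5: holds
  j=6: holds
  j=7: holds
  j=8: fails
Holds on [3,7], so largest k = 4.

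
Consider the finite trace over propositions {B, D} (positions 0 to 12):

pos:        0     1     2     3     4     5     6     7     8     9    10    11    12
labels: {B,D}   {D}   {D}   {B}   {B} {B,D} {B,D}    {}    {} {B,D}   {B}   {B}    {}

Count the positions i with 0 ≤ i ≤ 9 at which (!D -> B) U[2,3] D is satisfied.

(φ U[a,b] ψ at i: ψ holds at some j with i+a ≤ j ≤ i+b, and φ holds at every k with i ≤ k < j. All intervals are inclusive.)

4

Evaluate at each i in [0,9]:
  i=0: ✓ (rhs at j=2; lhs holds on [0,1])
  i=1: ✗ (no rhs in [3,4])
  i=2: ✓ (rhs at j=5; lhs holds on [2,4])
  i=3: ✓ (rhs at j=5; lhs holds on [3,4])
  i=4: ✓ (rhs at j=6; lhs holds on [4,5])
  i=5: ✗ (no rhs in [7,8])
  i=6: ✗ (lhs fails at k=7 before rhs at j=9)
  i=7: ✗ (lhs fails at k=7 before rhs at j=9)
  i=8: ✗ (no rhs in [10,11])
  i=9: ✗ (no rhs in [11,12])
Positions where it holds: {0, 2, 3, 4} → 4.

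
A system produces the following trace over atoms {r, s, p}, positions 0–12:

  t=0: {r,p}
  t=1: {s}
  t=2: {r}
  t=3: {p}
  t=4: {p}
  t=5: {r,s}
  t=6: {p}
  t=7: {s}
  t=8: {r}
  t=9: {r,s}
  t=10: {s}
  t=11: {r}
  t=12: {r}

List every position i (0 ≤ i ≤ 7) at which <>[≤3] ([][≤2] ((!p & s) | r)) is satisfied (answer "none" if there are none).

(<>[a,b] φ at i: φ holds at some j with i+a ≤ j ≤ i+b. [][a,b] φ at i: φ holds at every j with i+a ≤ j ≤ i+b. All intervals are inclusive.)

Evaluate at each i in [0,7]:
  i=0: ✓ (witness j=0)
  i=1: ✗ (none in [1,4])
  i=2: ✗ (none in [2,5])
  i=3: ✗ (none in [3,6])
  i=4: ✓ (witness j=7)
  i=5: ✓ (witness j=7)
  i=6: ✓ (witness j=7)
  i=7: ✓ (witness j=7)

0, 4, 5, 6, 7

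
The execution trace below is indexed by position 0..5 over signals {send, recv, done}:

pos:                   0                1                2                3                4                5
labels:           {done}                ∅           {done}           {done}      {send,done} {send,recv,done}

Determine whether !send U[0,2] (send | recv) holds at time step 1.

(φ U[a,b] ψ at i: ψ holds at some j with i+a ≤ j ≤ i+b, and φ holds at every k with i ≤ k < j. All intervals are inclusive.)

No

Need some j in [1,3] with (send | recv), and !send at every k in [1,j-1].
  j=1: (send | recv) false.
  j=2: (send | recv) false.
  j=3: (send | recv) false.
No j in the window works → until fails.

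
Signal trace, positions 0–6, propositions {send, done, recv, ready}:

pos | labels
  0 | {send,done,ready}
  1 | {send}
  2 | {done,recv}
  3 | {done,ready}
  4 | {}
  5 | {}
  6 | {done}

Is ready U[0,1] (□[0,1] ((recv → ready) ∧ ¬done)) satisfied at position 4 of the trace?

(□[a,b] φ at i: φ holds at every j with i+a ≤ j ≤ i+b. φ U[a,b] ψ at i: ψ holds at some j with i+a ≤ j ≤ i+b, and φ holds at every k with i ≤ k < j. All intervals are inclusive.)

Need some j in [4,5] with □[0,1] ((recv → ready) ∧ ¬done), and ready at every k in [4,j-1].
  j=4: □[0,1] ((recv → ready) ∧ ¬done) holds; no prefix to check → satisfied.

Holds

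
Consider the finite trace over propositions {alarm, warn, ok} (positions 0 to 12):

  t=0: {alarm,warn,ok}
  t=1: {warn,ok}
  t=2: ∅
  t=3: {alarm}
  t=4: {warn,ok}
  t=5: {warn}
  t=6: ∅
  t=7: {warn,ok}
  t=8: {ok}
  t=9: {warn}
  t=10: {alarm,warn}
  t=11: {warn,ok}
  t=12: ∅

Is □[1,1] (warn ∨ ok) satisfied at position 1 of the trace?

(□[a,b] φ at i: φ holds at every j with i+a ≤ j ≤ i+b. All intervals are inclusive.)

Does not hold

Check (warn ∨ ok) at every j in [2,2]:
  j=2: false
Fails at j=2 → formula fails.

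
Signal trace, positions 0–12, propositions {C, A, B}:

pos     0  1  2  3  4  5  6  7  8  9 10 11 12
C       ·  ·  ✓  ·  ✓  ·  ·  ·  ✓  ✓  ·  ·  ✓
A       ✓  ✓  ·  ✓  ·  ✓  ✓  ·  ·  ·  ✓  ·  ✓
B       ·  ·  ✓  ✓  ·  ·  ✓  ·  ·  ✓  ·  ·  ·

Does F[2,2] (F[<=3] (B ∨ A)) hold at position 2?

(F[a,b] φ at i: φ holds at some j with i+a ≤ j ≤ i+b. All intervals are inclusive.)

Check F[<=3] (B ∨ A) at each j in [4,4]:
  j=4: holds (witness at 5)
Found at j=4 → formula holds.

Yes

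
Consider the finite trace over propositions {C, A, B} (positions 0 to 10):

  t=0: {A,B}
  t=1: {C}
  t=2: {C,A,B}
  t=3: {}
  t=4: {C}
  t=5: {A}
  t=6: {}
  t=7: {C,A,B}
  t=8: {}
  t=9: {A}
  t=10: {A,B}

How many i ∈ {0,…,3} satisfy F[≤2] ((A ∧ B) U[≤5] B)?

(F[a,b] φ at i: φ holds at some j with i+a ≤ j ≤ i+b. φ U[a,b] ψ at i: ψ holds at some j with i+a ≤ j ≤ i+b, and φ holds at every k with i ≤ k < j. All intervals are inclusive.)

3

Evaluate at each i in [0,3]:
  i=0: ✓ (witness j=0)
  i=1: ✓ (witness j=2)
  i=2: ✓ (witness j=2)
  i=3: ✗ (none in [3,5])
Positions where it holds: {0, 1, 2} → 3.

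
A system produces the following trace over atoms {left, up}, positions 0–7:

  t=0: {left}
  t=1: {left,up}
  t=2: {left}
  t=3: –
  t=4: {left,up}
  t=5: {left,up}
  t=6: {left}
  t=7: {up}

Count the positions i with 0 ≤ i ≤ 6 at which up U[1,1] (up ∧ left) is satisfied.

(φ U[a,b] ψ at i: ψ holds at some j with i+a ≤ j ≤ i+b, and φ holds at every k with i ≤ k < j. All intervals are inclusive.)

1

Evaluate at each i in [0,6]:
  i=0: ✗ (lhs fails at k=0 before rhs at j=1)
  i=1: ✗ (no rhs in [2,2])
  i=2: ✗ (no rhs in [3,3])
  i=3: ✗ (lhs fails at k=3 before rhs at j=4)
  i=4: ✓ (rhs at j=5; lhs holds on [4,4])
  i=5: ✗ (no rhs in [6,6])
  i=6: ✗ (no rhs in [7,7])
Positions where it holds: {4} → 1.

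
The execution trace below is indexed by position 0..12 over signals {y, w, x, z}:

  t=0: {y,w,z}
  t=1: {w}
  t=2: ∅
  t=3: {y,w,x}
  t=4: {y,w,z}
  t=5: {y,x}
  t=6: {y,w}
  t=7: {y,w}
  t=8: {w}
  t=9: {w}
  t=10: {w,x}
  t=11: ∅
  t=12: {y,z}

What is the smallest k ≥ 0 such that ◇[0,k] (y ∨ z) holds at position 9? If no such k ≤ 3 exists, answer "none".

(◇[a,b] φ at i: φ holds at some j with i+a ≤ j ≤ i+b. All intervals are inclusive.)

3

Scan j = 9,10,… for (y ∨ z):
  j=9: fails
  j=10: fails
  j=11: fails
  j=12: holds
First hit at j=12, so smallest k = 12-9 = 3.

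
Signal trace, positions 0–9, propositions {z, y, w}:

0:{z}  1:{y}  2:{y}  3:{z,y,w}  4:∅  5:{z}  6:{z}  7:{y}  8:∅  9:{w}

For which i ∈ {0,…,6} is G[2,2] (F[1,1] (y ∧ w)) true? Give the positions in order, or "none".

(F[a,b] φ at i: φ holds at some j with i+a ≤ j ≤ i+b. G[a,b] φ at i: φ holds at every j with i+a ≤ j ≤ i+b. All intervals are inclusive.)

0

Evaluate at each i in [0,6]:
  i=0: ✓ (all of [2,2])
  i=1: ✗ (fails at j=3)
  i=2: ✗ (fails at j=4)
  i=3: ✗ (fails at j=5)
  i=4: ✗ (fails at j=6)
  i=5: ✗ (fails at j=7)
  i=6: ✗ (fails at j=8)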